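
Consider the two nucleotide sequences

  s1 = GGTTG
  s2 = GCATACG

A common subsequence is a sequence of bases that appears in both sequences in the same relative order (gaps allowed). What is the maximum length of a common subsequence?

Let dp[i][j] be the LCS length of the first i bases of s1 and the first j bases of s2. dp[i][j] = dp[i-1][j-1]+1 when the i-th and j-th bases match, else max(dp[i-1][j], dp[i][j-1]).
    ·  G  C  A  T  A  C  G
 ·  0  0  0  0  0  0  0  0
 G  0  1  1  1  1  1  1  1
 G  0  1  1  1  1  1  1  2
 T  0  1  1  1  2  2  2  2
 T  0  1  1  1  2  2  2  2
 G  0  1  1  1  2  2  2  3
dp[5][7] = 3. One LCS (by backtracking along matches): GTG.

3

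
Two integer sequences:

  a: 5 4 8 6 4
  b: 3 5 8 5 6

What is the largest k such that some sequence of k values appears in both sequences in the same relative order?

Let dp[i][j] be the LCS length of the first i values of a and the first j values of b. dp[i][j] = dp[i-1][j-1]+1 when the i-th and j-th values match, else max(dp[i-1][j], dp[i][j-1]).
    ·  3  5  8  5  6
 ·  0  0  0  0  0  0
 5  0  0  1  1  1  1
 4  0  0  1  1  1  1
 8  0  0  1  2  2  2
 6  0  0  1  2  2  3
 4  0  0  1  2  2  3
dp[5][5] = 3. One LCS (by backtracking along matches): 5, 8, 6.

3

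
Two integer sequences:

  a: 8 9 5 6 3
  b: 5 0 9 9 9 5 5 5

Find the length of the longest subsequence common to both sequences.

2

Let dp[i][j] be the LCS length of the first i values of a and the first j values of b. dp[i][j] = dp[i-1][j-1]+1 when the i-th and j-th values match, else max(dp[i-1][j], dp[i][j-1]).
    ·  5  0  9  9  9  5  5  5
 ·  0  0  0  0  0  0  0  0  0
 8  0  0  0  0  0  0  0  0  0
 9  0  0  0  1  1  1  1  1  1
 5  0  1  1  1  1  1  2  2  2
 6  0  1  1  1  1  1  2  2  2
 3  0  1  1  1  1  1  2  2  2
dp[5][8] = 2. One LCS (by backtracking along matches): 9, 5.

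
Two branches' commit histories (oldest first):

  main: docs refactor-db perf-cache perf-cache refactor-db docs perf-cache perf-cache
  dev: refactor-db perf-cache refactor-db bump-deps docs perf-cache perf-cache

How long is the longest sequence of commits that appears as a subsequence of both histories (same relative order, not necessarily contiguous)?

6

One common subsequence of length 6: refactor-db [2,1] → perf-cache [4,2] → refactor-db [5,3] → docs [6,5] → perf-cache [7,6] → perf-cache [8,7]. The LCS DP gives dp[8][7] = 6, so this is optimal.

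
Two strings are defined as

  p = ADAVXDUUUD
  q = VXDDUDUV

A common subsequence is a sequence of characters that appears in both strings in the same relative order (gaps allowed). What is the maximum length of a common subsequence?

5

Taking V at p[4]=q[1]; then X at p[5]=q[2]; then D at p[6]=q[4]; then U at p[7]=q[5]; then U at p[8]=q[7] gives a common subsequence of length 5. dp[10][8] = 5 confirms this is the maximum.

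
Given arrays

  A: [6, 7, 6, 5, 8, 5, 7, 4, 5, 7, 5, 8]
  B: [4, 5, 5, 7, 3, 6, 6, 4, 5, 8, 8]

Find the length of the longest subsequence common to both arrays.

One common subsequence of length 6: 5 [4,2], 5 [6,3], 7 [7,4], 4 [8,8], 5 [9,9], 8 [12,11]. The LCS DP gives dp[12][11] = 6, so this is optimal.

6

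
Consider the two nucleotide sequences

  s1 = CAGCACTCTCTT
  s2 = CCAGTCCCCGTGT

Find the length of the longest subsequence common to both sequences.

9

Match C [1,2], A [2,3], G [3,4], C [4,6], C [6,7], C [8,8], C [10,9], T [11,11], T [12,13] — 9 bases in the same relative order in both. The LCS DP gives dp[12][13] = 9, so this is optimal.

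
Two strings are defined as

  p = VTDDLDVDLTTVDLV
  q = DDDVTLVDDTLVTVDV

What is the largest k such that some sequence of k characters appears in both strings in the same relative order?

10

Taking V [1,4], then T [2,5], then D [3,8], then D [4,9], then L [5,11], then V [7,12], then T [11,13], then V [12,14], then D [13,15], then V [15,16] gives a common subsequence of length 10. dp[15][16] = 10 confirms this is the maximum.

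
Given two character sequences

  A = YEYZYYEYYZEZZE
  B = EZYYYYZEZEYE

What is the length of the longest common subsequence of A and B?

10

One common subsequence of length 10: E [2,1], then Z [4,2], then Y [5,3], then Y [6,4], then Y [8,5], then Y [9,6], then Z [10,7], then E [11,8], then Z [12,9], then E [14,12]. The LCS DP gives dp[14][12] = 10, so this is optimal.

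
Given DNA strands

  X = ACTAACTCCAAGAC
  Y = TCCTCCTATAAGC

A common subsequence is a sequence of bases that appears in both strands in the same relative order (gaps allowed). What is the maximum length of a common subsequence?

9

Match C [2,2]; then C [6,3]; then T [7,4]; then C [8,5]; then C [9,6]; then A [10,10]; then A [11,11]; then G [12,12]; then C [14,13] — 9 bases in the same relative order in both. The LCS DP gives dp[14][13] = 9, so this is optimal.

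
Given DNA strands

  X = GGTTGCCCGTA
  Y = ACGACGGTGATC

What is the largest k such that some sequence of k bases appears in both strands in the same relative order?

5

Let dp[i][j] be the LCS length of the first i bases of X and the first j bases of Y. dp[i][j] = dp[i-1][j-1]+1 when the i-th and j-th bases match, else max(dp[i-1][j], dp[i][j-1]).
    ·  A  C  G  A  C  G  G  T  G  A  T  C
 ·  0  0  0  0  0  0  0  0  0  0  0  0  0
 G  0  0  0  1  1  1  1  1  1  1  1  1  1
 G  0  0  0  1  1  1  2  2  2  2  2  2  2
 T  0  0  0  1  1  1  2  2  3  3  3  3  3
 T  0  0  0  1  1  1  2  2  3  3  3  4  4
 G  0  0  0  1  1  1  2  3  3  4  4  4  4
 C  0  0  1  1  1  2  2  3  3  4  4  4  5
 C  0  0  1  1  1  2  2  3  3  4  4  4  5
 C  0  0  1  1  1  2  2  3  3  4  4  4  5
 G  0  0  1  2  2  2  3  3  3  4  4  4  5
 T  0  0  1  2  2  2  3  3  4  4  4  5  5
 A  0  1  1  2  3  3  3  3  4  4  5  5  5
dp[11][12] = 5. One LCS (by backtracking along matches): GGTTC.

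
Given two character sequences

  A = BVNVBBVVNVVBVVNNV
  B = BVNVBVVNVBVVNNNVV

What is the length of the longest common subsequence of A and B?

15

Pick B at A[1]=B[1], then V at A[2]=B[2], then N at A[3]=B[3], then V at A[4]=B[4], then B at A[6]=B[5], then V at A[7]=B[6], then V at A[8]=B[7], then N at A[9]=B[8], then V at A[11]=B[9], then B at A[12]=B[10], then V at A[13]=B[11], then V at A[14]=B[12], then N at A[15]=B[14], then N at A[16]=B[15], then V at A[17]=B[17]; all 15 characters appear in both, in order, and the DP table's final entry dp[17][17] is also 15, so no common subsequence is longer.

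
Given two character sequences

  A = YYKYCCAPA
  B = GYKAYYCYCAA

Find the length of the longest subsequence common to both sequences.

7

Let dp[i][j] be the LCS length of the first i characters of A and the first j characters of B. dp[i][j] = dp[i-1][j-1]+1 when the i-th and j-th characters match, else max(dp[i-1][j], dp[i][j-1]).
    ·  G  Y  K  A  Y  Y  C  Y  C  A  A
 ·  0  0  0  0  0  0  0  0  0  0  0  0
 Y  0  0  1  1  1  1  1  1  1  1  1  1
 Y  0  0  1  1  1  2  2  2  2  2  2  2
 K  0  0  1  2  2  2  2  2  2  2  2  2
 Y  0  0  1  2  2  3  3  3  3  3  3  3
 C  0  0  1  2  2  3  3  4  4  4  4  4
 C  0  0  1  2  2  3  3  4  4  5  5  5
 A  0  0  1  2  3  3  3  4  4  5  6  6
 P  0  0  1  2  3  3  3  4  4  5  6  6
 A  0  0  1  2  3  3  3  4  4  5  6  7
dp[9][11] = 7. One LCS (by backtracking along matches): YYYCCAA.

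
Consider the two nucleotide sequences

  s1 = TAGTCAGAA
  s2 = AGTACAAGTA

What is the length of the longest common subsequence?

7

Match A [2,1]; then G [3,2]; then T [4,3]; then C [5,5]; then A [6,7]; then G [7,8]; then A [9,10] — 7 bases in the same relative order in both. The LCS DP gives dp[9][10] = 7, so this is optimal.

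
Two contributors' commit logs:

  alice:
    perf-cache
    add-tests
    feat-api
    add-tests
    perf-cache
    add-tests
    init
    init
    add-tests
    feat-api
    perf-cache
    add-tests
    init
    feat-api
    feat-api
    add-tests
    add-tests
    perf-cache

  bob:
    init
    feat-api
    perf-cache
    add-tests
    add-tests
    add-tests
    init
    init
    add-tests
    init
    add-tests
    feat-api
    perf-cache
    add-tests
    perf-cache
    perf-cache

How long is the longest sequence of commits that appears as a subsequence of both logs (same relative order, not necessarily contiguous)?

One common subsequence of length 11: perf-cache at alice[1]=bob[3] → add-tests at alice[2]=bob[4] → add-tests at alice[4]=bob[5] → add-tests at alice[6]=bob[6] → init at alice[7]=bob[8] → init at alice[8]=bob[10] → add-tests at alice[9]=bob[11] → feat-api at alice[10]=bob[12] → perf-cache at alice[11]=bob[13] → add-tests at alice[12]=bob[14] → perf-cache at alice[18]=bob[16], and the DP table's final entry dp[18][16] is also 11, so no common subsequence is longer.

11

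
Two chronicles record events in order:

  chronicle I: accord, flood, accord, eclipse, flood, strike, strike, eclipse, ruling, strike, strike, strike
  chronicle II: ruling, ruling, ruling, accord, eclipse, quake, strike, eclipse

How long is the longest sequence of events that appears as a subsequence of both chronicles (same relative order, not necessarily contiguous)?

4

Match accord [3,4]; then eclipse [4,5]; then strike [7,7]; then eclipse [8,8] — 4 events in the same relative order in both. The LCS DP gives dp[12][8] = 4, so this is optimal.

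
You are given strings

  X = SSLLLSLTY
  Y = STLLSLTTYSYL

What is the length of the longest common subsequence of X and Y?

Let dp[i][j] be the LCS length of the first i characters of X and the first j characters of Y. dp[i][j] = dp[i-1][j-1]+1 when the i-th and j-th characters match, else max(dp[i-1][j], dp[i][j-1]).
    ·  S  T  L  L  S  L  T  T  Y  S  Y  L
 ·  0  0  0  0  0  0  0  0  0  0  0  0  0
 S  0  1  1  1  1  1  1  1  1  1  1  1  1
 S  0  1  1  1  1  2  2  2  2  2  2  2  2
 L  0  1  1  2  2  2  3  3  3  3  3  3  3
 L  0  1  1  2  3  3  3  3  3  3  3  3  4
 L  0  1  1  2  3  3  4  4  4  4  4  4  4
 S  0  1  1  2  3  4  4  4  4  4  5  5  5
 L  0  1  1  2  3  4  5  5  5  5  5  5  6
 T  0  1  2  2  3  4  5  6  6  6  6  6  6
 Y  0  1  2  2  3  4  5  6  6  7  7  7  7
dp[9][12] = 7. One LCS (by backtracking along matches): SLLSLTY.

7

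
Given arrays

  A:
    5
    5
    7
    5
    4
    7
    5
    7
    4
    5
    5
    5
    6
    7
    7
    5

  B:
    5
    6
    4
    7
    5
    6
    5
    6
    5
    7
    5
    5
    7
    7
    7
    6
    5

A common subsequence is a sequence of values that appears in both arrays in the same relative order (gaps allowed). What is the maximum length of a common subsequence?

Match 5 at A[1]=B[1], then 5 at A[2]=B[5], then 5 at A[4]=B[7], then 5 at A[7]=B[9], then 7 at A[8]=B[10], then 5 at A[10]=B[11], then 5 at A[11]=B[12], then 7 at A[14]=B[14], then 7 at A[15]=B[15], then 5 at A[16]=B[17] — 10 values in the same relative order in both. dp[16][17] = 10 confirms this is the maximum.

10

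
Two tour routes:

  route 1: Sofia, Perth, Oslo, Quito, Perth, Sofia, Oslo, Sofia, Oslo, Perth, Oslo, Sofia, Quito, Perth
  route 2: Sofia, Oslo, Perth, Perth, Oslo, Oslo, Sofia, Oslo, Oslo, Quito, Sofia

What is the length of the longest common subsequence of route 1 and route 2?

Pick Sofia (route 1 #1, route 2 #1) → Perth (route 1 #2, route 2 #4) → Oslo (route 1 #3, route 2 #5) → Oslo (route 1 #7, route 2 #6) → Sofia (route 1 #8, route 2 #7) → Oslo (route 1 #9, route 2 #8) → Oslo (route 1 #11, route 2 #9) → Sofia (route 1 #12, route 2 #11); all 8 stops appear in both, in order. The LCS DP gives dp[14][11] = 8, so this is optimal.

8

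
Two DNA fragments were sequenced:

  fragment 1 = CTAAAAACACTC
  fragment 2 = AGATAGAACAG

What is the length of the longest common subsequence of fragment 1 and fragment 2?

Pick A [3,1], A [4,3], A [5,5], A [6,7], A [7,8], C [8,9], A [9,10]; all 7 bases appear in both, in order. Since dp[12][11] = 7, nothing longer is possible.

7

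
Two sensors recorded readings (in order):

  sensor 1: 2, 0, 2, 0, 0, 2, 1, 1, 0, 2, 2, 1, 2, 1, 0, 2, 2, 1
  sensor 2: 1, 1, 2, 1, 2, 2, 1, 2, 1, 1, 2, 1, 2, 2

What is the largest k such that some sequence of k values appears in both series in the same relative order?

Pick 2 [1,3], 2 [3,5], 2 [6,6], 1 [7,7], 1 [8,9], 1 [12,10], 2 [13,11], 1 [14,12], 2 [16,13], 2 [17,14]; all 10 values appear in both, in order. Since dp[18][14] = 10, nothing longer is possible.

10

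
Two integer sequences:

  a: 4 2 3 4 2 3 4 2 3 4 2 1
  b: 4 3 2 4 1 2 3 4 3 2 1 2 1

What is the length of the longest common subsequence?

9

Taking 4 at a[1]=b[1] → 2 at a[2]=b[3] → 4 at a[4]=b[4] → 2 at a[5]=b[6] → 3 at a[6]=b[7] → 4 at a[7]=b[8] → 2 at a[8]=b[10] → 2 at a[11]=b[12] → 1 at a[12]=b[13] gives a common subsequence of length 9. The LCS DP gives dp[12][13] = 9, so this is optimal.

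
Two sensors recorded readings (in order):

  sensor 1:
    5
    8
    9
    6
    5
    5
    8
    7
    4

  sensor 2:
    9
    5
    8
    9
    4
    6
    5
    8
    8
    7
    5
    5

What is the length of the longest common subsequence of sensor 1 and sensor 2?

One common subsequence of length 7: 5 [1,2], then 8 [2,3], then 9 [3,4], then 6 [4,6], then 5 [5,7], then 8 [7,9], then 7 [8,10]. dp[9][12] = 7 confirms this is the maximum.

7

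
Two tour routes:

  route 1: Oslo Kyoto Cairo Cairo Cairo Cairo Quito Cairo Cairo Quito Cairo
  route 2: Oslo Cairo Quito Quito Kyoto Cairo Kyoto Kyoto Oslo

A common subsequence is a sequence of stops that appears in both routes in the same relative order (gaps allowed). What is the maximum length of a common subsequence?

5

Taking Oslo at route 1[1]=route 2[1]; then Cairo at route 1[6]=route 2[2]; then Quito at route 1[7]=route 2[3]; then Quito at route 1[10]=route 2[4]; then Cairo at route 1[11]=route 2[6] gives a common subsequence of length 5. dp[11][9] = 5 confirms this is the maximum.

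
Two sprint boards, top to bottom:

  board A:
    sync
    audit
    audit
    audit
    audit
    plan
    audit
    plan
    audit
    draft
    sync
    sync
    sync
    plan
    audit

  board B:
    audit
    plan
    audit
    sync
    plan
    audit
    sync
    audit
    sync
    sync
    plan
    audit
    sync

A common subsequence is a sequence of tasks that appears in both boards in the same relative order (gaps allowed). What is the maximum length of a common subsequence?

One common subsequence of length 10: audit [5,1], plan [6,2], audit [7,3], plan [8,5], audit [9,6], sync [11,7], sync [12,9], sync [13,10], plan [14,11], audit [15,12]. The LCS DP gives dp[15][13] = 10, so this is optimal.

10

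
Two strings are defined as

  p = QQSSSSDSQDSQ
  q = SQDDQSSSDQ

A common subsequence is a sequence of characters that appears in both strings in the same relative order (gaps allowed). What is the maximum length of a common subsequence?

Let dp[i][j] be the LCS length of the first i characters of p and the first j characters of q. dp[i][j] = dp[i-1][j-1]+1 when the i-th and j-th characters match, else max(dp[i-1][j], dp[i][j-1]).
    ·  S  Q  D  D  Q  S  S  S  D  Q
 ·  0  0  0  0  0  0  0  0  0  0  0
 Q  0  0  1  1  1  1  1  1  1  1  1
 Q  0  0  1  1  1  2  2  2  2  2  2
 S  0  1  1  1  1  2  3  3  3  3  3
 S  0  1  1  1  1  2  3  4  4  4  4
 S  0  1  1  1  1  2  3  4  5  5  5
 S  0  1  1  1  1  2  3  4  5  5  5
 D  0  1  1  2  2  2  3  4  5  6  6
 S  0  1  1  2  2  2  3  4  5  6  6
 Q  0  1  2  2  2  3  3  4  5  6  7
 D  0  1  2  3  3  3  3  4  5  6  7
 S  0  1  2  3  3  3  4  4  5  6  7
 Q  0  1  2  3  3  4  4  4  5  6  7
dp[12][10] = 7. One LCS (by backtracking along matches): QQSSSDQ.

7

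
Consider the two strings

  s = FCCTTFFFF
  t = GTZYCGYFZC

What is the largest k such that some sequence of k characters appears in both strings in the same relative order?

2

Let dp[i][j] be the LCS length of the first i characters of s and the first j characters of t. dp[i][j] = dp[i-1][j-1]+1 when the i-th and j-th characters match, else max(dp[i-1][j], dp[i][j-1]).
    ·  G  T  Z  Y  C  G  Y  F  Z  C
 ·  0  0  0  0  0  0  0  0  0  0  0
 F  0  0  0  0  0  0  0  0  1  1  1
 C  0  0  0  0  0  1  1  1  1  1  2
 C  0  0  0  0  0  1  1  1  1  1  2
 T  0  0  1  1  1  1  1  1  1  1  2
 T  0  0  1  1  1  1  1  1  1  1  2
 F  0  0  1  1  1  1  1  1  2  2  2
 F  0  0  1  1  1  1  1  1  2  2  2
 F  0  0  1  1  1  1  1  1  2  2  2
 F  0  0  1  1  1  1  1  1  2  2  2
dp[9][10] = 2. One LCS (by backtracking along matches): FC.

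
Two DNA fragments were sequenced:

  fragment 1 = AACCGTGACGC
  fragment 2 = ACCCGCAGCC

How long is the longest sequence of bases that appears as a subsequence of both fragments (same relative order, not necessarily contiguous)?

Let dp[i][j] be the LCS length of the first i bases of fragment 1 and the first j bases of fragment 2. dp[i][j] = dp[i-1][j-1]+1 when the i-th and j-th bases match, else max(dp[i-1][j], dp[i][j-1]).
    ·  A  C  C  C  G  C  A  G  C  C
 ·  0  0  0  0  0  0  0  0  0  0  0
 A  0  1  1  1  1  1  1  1  1  1  1
 A  0  1  1  1  1  1  1  2  2  2  2
 C  0  1  2  2  2  2  2  2  2  3  3
 C  0  1  2  3  3  3  3  3  3  3  4
 G  0  1  2  3  3  4  4  4  4  4  4
 T  0  1  2  3  3  4  4  4  4  4  4
 G  0  1  2  3  3  4  4  4  5  5  5
 A  0  1  2  3  3  4  4  5  5  5  5
 C  0  1  2  3  4  4  5  5  5  6  6
 G  0  1  2  3  4  5  5  5  6  6  6
 C  0  1  2  3  4  5  6  6  6  7  7
dp[11][10] = 7. One LCS (by backtracking along matches): ACCGGCC.

7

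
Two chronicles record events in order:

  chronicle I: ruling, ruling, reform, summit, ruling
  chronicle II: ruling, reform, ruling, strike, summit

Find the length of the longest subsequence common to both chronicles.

Pick ruling (chronicle I #1, chronicle II #1); then ruling (chronicle I #2, chronicle II #3); then summit (chronicle I #4, chronicle II #5); all 3 events appear in both, in order, and the DP table's final entry dp[5][5] is also 3, so no common subsequence is longer.

3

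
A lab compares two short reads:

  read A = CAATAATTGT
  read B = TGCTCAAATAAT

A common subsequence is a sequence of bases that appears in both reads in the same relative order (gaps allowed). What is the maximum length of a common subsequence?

Match C [1,5]; then A [2,7]; then A [3,8]; then T [4,9]; then A [5,10]; then A [6,11]; then T [10,12] — 7 bases in the same relative order in both, and the DP table's final entry dp[10][12] is also 7, so no common subsequence is longer.

7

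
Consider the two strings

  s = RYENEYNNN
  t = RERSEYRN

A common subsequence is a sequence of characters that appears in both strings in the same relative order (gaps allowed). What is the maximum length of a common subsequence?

Pick R at s[1]=t[1] → E at s[3]=t[2] → E at s[5]=t[5] → Y at s[6]=t[6] → N at s[9]=t[8]; all 5 characters appear in both, in order. The LCS DP gives dp[9][8] = 5, so this is optimal.

5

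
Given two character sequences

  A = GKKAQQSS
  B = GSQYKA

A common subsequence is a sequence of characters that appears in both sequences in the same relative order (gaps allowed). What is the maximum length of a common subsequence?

3

Taking G (A #1, B #1), K (A #3, B #5), A (A #4, B #6) gives a common subsequence of length 3. The LCS DP gives dp[8][6] = 3, so this is optimal.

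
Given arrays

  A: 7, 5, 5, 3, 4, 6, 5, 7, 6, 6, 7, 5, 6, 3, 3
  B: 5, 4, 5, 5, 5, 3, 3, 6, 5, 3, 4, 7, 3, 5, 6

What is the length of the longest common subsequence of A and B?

8

Match 5 (A #2, B #4), then 5 (A #3, B #5), then 3 (A #4, B #7), then 6 (A #6, B #8), then 5 (A #7, B #9), then 7 (A #8, B #12), then 5 (A #12, B #14), then 6 (A #13, B #15) — 8 values in the same relative order in both. The LCS DP gives dp[15][15] = 8, so this is optimal.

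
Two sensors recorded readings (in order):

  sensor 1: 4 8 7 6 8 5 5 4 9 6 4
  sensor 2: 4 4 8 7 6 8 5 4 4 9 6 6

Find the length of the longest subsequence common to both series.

9

Taking 4 at sensor 1[1]=sensor 2[2] → 8 at sensor 1[2]=sensor 2[3] → 7 at sensor 1[3]=sensor 2[4] → 6 at sensor 1[4]=sensor 2[5] → 8 at sensor 1[5]=sensor 2[6] → 5 at sensor 1[6]=sensor 2[7] → 4 at sensor 1[8]=sensor 2[9] → 9 at sensor 1[9]=sensor 2[10] → 6 at sensor 1[10]=sensor 2[12] gives a common subsequence of length 9. dp[11][12] = 9 confirms this is the maximum.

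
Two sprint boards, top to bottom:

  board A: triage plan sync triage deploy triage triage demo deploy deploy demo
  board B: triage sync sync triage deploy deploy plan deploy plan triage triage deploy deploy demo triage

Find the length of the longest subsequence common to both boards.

9

Pick triage (board A #1, board B #1), sync (board A #3, board B #3), triage (board A #4, board B #4), deploy (board A #5, board B #8), triage (board A #6, board B #10), triage (board A #7, board B #11), deploy (board A #9, board B #12), deploy (board A #10, board B #13), demo (board A #11, board B #14); all 9 tasks appear in both, in order. Since dp[11][15] = 9, nothing longer is possible.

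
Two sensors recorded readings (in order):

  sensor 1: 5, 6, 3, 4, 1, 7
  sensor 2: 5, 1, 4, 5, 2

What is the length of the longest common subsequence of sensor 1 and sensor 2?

Pick 5 [1,1], 4 [4,3]; all 2 values appear in both, in order, and the DP table's final entry dp[6][5] is also 2, so no common subsequence is longer.

2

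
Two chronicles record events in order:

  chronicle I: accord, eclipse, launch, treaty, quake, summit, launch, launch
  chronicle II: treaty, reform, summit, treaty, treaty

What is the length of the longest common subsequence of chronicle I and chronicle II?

Pick treaty [4,1], then summit [6,3]; all 2 events appear in both, in order, and the DP table's final entry dp[8][5] is also 2, so no common subsequence is longer.

2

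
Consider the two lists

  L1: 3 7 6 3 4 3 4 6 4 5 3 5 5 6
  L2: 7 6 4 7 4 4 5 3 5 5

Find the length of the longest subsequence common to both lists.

Let dp[i][j] be the LCS length of the first i values of L1 and the first j values of L2. dp[i][j] = dp[i-1][j-1]+1 when the i-th and j-th values match, else max(dp[i-1][j], dp[i][j-1]).
    ·  7  6  4  7  4  4  5  3  5  5
 ·  0  0  0  0  0  0  0  0  0  0  0
 3  0  0  0  0  0  0  0  0  1  1  1
 7  0  1  1  1  1  1  1  1  1  1  1
 6  0  1  2  2  2  2  2  2  2  2  2
 3  0  1  2  2  2  2  2  2  3  3  3
 4  0  1  2  3  3  3  3  3  3  3  3
 3  0  1  2  3  3  3  3  3  4  4  4
 4  0  1  2  3  3  4  4  4  4  4  4
 6  0  1  2  3  3  4  4  4  4  4  4
 4  0  1  2  3  3  4  5  5  5  5  5
 5  0  1  2  3  3  4  5  6  6  6  6
 3  0  1  2  3  3  4  5  6  7  7  7
 5  0  1  2  3  3  4  5  6  7  8  8
 5  0  1  2  3  3  4  5  6  7  8  9
 6  0  1  2  3  3  4  5  6  7  8  9
dp[14][10] = 9. One LCS (by backtracking along matches): 7, 6, 4, 4, 4, 5, 3, 5, 5.

9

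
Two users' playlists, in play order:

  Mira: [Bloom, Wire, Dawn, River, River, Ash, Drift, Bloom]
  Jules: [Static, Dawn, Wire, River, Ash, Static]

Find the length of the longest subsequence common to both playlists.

3

Pick Wire (Mira #2, Jules #3), River (Mira #5, Jules #4), Ash (Mira #6, Jules #5); all 3 songs appear in both, in order. Since dp[8][6] = 3, nothing longer is possible.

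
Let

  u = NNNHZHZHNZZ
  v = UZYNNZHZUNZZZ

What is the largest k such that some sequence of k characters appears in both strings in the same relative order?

Taking N (u #2, v #4) → N (u #3, v #5) → Z (u #5, v #6) → H (u #6, v #7) → Z (u #7, v #8) → N (u #9, v #10) → Z (u #10, v #12) → Z (u #11, v #13) gives a common subsequence of length 8. The LCS DP gives dp[11][13] = 8, so this is optimal.

8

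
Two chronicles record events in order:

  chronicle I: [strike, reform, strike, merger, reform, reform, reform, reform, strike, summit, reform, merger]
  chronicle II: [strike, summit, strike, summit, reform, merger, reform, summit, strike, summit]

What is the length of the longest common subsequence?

6

One common subsequence of length 6: strike at chronicle I[1]=chronicle II[3]; then reform at chronicle I[2]=chronicle II[5]; then merger at chronicle I[4]=chronicle II[6]; then reform at chronicle I[5]=chronicle II[7]; then strike at chronicle I[9]=chronicle II[9]; then summit at chronicle I[10]=chronicle II[10]. dp[12][10] = 6 confirms this is the maximum.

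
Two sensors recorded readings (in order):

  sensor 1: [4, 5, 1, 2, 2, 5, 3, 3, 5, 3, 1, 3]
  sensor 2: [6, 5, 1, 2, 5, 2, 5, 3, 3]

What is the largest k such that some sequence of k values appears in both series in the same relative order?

Let dp[i][j] be the LCS length of the first i values of sensor 1 and the first j values of sensor 2. dp[i][j] = dp[i-1][j-1]+1 when the i-th and j-th values match, else max(dp[i-1][j], dp[i][j-1]).
    ·  6  5  1  2  5  2  5  3  3
 ·  0  0  0  0  0  0  0  0  0  0
 4  0  0  0  0  0  0  0  0  0  0
 5  0  0  1  1  1  1  1  1  1  1
 1  0  0  1  2  2  2  2  2  2  2
 2  0  0  1  2  3  3  3  3  3  3
 2  0  0  1  2  3  3  4  4  4  4
 5  0  0  1  2  3  4  4  5  5  5
 3  0  0  1  2  3  4  4  5  6  6
 3  0  0  1  2  3  4  4  5  6  7
 5  0  0  1  2  3  4  4  5  6  7
 3  0  0  1  2  3  4  4  5  6  7
 1  0  0  1  2  3  4  4  5  6  7
 3  0  0  1  2  3  4  4  5  6  7
dp[12][9] = 7. One LCS (by backtracking along matches): 5, 1, 2, 2, 5, 3, 3.

7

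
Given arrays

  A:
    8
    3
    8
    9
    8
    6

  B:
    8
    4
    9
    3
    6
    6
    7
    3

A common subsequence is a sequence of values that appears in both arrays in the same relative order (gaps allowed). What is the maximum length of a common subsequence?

3

Let dp[i][j] be the LCS length of the first i values of A and the first j values of B. dp[i][j] = dp[i-1][j-1]+1 when the i-th and j-th values match, else max(dp[i-1][j], dp[i][j-1]).
    ·  8  4  9  3  6  6  7  3
 ·  0  0  0  0  0  0  0  0  0
 8  0  1  1  1  1  1  1  1  1
 3  0  1  1  1  2  2  2  2  2
 8  0  1  1  1  2  2  2  2  2
 9  0  1  1  2  2  2  2  2  2
 8  0  1  1  2  2  2  2  2  2
 6  0  1  1  2  2  3  3  3  3
dp[6][8] = 3. One LCS (by backtracking along matches): 8, 3, 6.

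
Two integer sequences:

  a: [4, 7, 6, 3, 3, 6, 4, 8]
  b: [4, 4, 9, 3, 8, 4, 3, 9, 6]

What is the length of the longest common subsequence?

4

Taking 4 [1,2]; then 3 [4,4]; then 3 [5,7]; then 6 [6,9] gives a common subsequence of length 4, and the DP table's final entry dp[8][9] is also 4, so no common subsequence is longer.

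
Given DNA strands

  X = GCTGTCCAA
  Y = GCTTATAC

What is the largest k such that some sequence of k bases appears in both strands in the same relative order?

Let dp[i][j] be the LCS length of the first i bases of X and the first j bases of Y. dp[i][j] = dp[i-1][j-1]+1 when the i-th and j-th bases match, else max(dp[i-1][j], dp[i][j-1]).
    ·  G  C  T  T  A  T  A  C
 ·  0  0  0  0  0  0  0  0  0
 G  0  1  1  1  1  1  1  1  1
 C  0  1  2  2  2  2  2  2  2
 T  0  1  2  3  3  3  3  3  3
 G  0  1  2  3  3  3  3  3  3
 T  0  1  2  3  4  4  4  4  4
 C  0  1  2  3  4  4  4  4  5
 C  0  1  2  3  4  4  4  4  5
 A  0  1  2  3  4  5  5  5  5
 A  0  1  2  3  4  5  5  6  6
dp[9][8] = 6. One LCS (by backtracking along matches): GCTTAA.

6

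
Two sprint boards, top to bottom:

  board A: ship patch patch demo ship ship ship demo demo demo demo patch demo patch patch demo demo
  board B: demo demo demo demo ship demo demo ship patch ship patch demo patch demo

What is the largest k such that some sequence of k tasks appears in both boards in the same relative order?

Taking demo at board A[4]=board B[1]; then demo at board A[8]=board B[2]; then demo at board A[9]=board B[3]; then demo at board A[10]=board B[4]; then demo at board A[11]=board B[6]; then demo at board A[13]=board B[7]; then patch at board A[14]=board B[9]; then patch at board A[15]=board B[11]; then demo at board A[16]=board B[12]; then demo at board A[17]=board B[14] gives a common subsequence of length 10. Since dp[17][14] = 10, nothing longer is possible.

10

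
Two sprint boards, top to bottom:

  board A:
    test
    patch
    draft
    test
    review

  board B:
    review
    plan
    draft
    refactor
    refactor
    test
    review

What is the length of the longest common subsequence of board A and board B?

3

Taking draft (board A #3, board B #3), test (board A #4, board B #6), review (board A #5, board B #7) gives a common subsequence of length 3. dp[5][7] = 3 confirms this is the maximum.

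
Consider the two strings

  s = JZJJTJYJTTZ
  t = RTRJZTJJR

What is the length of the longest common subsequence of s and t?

Pick J at s[1]=t[4], then Z at s[2]=t[5], then T at s[5]=t[6], then J at s[6]=t[7], then J at s[8]=t[8]; all 5 characters appear in both, in order. Since dp[11][9] = 5, nothing longer is possible.

5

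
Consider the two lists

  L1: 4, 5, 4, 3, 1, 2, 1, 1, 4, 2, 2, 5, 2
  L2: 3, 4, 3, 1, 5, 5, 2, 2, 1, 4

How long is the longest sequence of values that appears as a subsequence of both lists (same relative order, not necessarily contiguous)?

6

One common subsequence of length 6: 4 (L1 #3, L2 #2) → 3 (L1 #4, L2 #3) → 1 (L1 #5, L2 #4) → 2 (L1 #6, L2 #8) → 1 (L1 #8, L2 #9) → 4 (L1 #9, L2 #10). The LCS DP gives dp[13][10] = 6, so this is optimal.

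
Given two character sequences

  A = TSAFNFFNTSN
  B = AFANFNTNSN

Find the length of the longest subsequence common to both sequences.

Let dp[i][j] be the LCS length of the first i characters of A and the first j characters of B. dp[i][j] = dp[i-1][j-1]+1 when the i-th and j-th characters match, else max(dp[i-1][j], dp[i][j-1]).
    ·  A  F  A  N  F  N  T  N  S  N
 ·  0  0  0  0  0  0  0  0  0  0  0
 T  0  0  0  0  0  0  0  1  1  1  1
 S  0  0  0  0  0  0  0  1  1  2  2
 A  0  1  1  1  1  1  1  1  1  2  2
 F  0  1  2  2  2  2  2  2  2  2  2
 N  0  1  2  2  3  3  3  3  3  3  3
 F  0  1  2  2  3  4  4  4  4  4  4
 F  0  1  2  2  3  4  4  4  4  4  4
 N  0  1  2  2  3  4  5  5  5  5  5
 T  0  1  2  2  3  4  5  6  6  6  6
 S  0  1  2  2  3  4  5  6  6  7  7
 N  0  1  2  2  3  4  5  6  7  7  8
dp[11][10] = 8. One LCS (by backtracking along matches): AFNFNTSN.

8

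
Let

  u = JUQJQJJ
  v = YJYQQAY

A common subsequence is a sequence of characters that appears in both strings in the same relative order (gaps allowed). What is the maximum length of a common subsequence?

3

Let dp[i][j] be the LCS length of the first i characters of u and the first j characters of v. dp[i][j] = dp[i-1][j-1]+1 when the i-th and j-th characters match, else max(dp[i-1][j], dp[i][j-1]).
    ·  Y  J  Y  Q  Q  A  Y
 ·  0  0  0  0  0  0  0  0
 J  0  0  1  1  1  1  1  1
 U  0  0  1  1  1  1  1  1
 Q  0  0  1  1  2  2  2  2
 J  0  0  1  1  2  2  2  2
 Q  0  0  1  1  2  3  3  3
 J  0  0  1  1  2  3  3  3
 J  0  0  1  1  2  3  3  3
dp[7][7] = 3. One LCS (by backtracking along matches): JQQ.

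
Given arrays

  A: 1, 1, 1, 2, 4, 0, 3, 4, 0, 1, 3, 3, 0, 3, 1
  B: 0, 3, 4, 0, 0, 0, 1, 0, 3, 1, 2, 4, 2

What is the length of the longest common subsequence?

8

One common subsequence of length 8: 0 [6,1], 3 [7,2], 4 [8,3], 0 [9,6], 1 [10,7], 0 [13,8], 3 [14,9], 1 [15,10], and the DP table's final entry dp[15][13] is also 8, so no common subsequence is longer.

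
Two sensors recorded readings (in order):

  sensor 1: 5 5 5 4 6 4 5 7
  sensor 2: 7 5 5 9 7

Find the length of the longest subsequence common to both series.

Let dp[i][j] be the LCS length of the first i values of sensor 1 and the first j values of sensor 2. dp[i][j] = dp[i-1][j-1]+1 when the i-th and j-th values match, else max(dp[i-1][j], dp[i][j-1]).
    ·  7  5  5  9  7
 ·  0  0  0  0  0  0
 5  0  0  1  1  1  1
 5  0  0  1  2  2  2
 5  0  0  1  2  2  2
 4  0  0  1  2  2  2
 6  0  0  1  2  2  2
 4  0  0  1  2  2  2
 5  0  0  1  2  2  2
 7  0  1  1  2  2  3
dp[8][5] = 3. One LCS (by backtracking along matches): 5, 5, 7.

3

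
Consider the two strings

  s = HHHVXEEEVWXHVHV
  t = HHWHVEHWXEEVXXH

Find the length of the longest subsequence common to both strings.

10

One common subsequence of length 10: H [1,1], then H [2,2], then H [3,4], then V [4,5], then X [5,9], then E [7,10], then E [8,11], then V [9,12], then X [11,14], then H [14,15]. dp[15][15] = 10 confirms this is the maximum.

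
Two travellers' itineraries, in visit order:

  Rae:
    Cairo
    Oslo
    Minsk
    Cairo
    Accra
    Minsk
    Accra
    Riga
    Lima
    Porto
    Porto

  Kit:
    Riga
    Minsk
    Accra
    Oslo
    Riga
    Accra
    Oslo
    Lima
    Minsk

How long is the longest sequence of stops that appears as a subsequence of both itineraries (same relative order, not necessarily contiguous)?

One common subsequence of length 4: Minsk (Rae #3, Kit #2); then Accra (Rae #5, Kit #3); then Accra (Rae #7, Kit #6); then Lima (Rae #9, Kit #8). The LCS DP gives dp[11][9] = 4, so this is optimal.

4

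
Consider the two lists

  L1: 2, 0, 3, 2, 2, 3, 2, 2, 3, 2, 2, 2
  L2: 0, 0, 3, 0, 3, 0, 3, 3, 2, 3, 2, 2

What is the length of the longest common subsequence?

7

Let dp[i][j] be the LCS length of the first i values of L1 and the first j values of L2. dp[i][j] = dp[i-1][j-1]+1 when the i-th and j-th values match, else max(dp[i-1][j], dp[i][j-1]).
    ·  0  0  3  0  3  0  3  3  2  3  2  2
 ·  0  0  0  0  0  0  0  0  0  0  0  0  0
 2  0  0  0  0  0  0  0  0  0  1  1  1  1
 0  0  1  1  1  1  1  1  1  1  1  1  1  1
 3  0  1  1  2  2  2  2  2  2  2  2  2  2
 2  0  1  1  2  2  2  2  2  2  3  3  3  3
 2  0  1  1  2  2  2  2  2  2  3  3  4  4
 3  0  1  1  2  2  3  3  3  3  3  4  4  4
 2  0  1  1  2  2  3  3  3  3  4  4  5  5
 2  0  1  1  2  2  3  3  3  3  4  4  5  6
 3  0  1  1  2  2  3  3  4  4  4  5  5  6
 2  0  1  1  2  2  3  3  4  4  5  5  6  6
 2  0  1  1  2  2  3  3  4  4  5  5  6  7
 2  0  1  1  2  2  3  3  4  4  5  5  6  7
dp[12][12] = 7. One LCS (by backtracking along matches): 0, 3, 3, 2, 3, 2, 2.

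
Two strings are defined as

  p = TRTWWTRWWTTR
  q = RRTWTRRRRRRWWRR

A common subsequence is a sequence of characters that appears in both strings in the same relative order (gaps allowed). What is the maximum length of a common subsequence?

One common subsequence of length 8: R at p[2]=q[2]; then T at p[3]=q[3]; then W at p[5]=q[4]; then T at p[6]=q[5]; then R at p[7]=q[11]; then W at p[8]=q[12]; then W at p[9]=q[13]; then R at p[12]=q[15]. Since dp[12][15] = 8, nothing longer is possible.

8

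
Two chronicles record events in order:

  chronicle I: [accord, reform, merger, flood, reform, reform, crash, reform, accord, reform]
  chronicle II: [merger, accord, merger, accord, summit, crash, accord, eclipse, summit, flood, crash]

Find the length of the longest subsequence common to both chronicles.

Match accord (chronicle I #1, chronicle II #2); then merger (chronicle I #3, chronicle II #3); then flood (chronicle I #4, chronicle II #10); then crash (chronicle I #7, chronicle II #11) — 4 events in the same relative order in both, and the DP table's final entry dp[10][11] is also 4, so no common subsequence is longer.

4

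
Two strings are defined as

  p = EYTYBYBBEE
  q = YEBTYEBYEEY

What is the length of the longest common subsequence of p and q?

7

Taking E [1,2], T [3,4], Y [4,5], B [5,7], Y [6,8], E [9,9], E [10,10] gives a common subsequence of length 7. dp[10][11] = 7 confirms this is the maximum.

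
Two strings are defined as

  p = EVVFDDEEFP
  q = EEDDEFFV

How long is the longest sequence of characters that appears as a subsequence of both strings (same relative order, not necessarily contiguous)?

Let dp[i][j] be the LCS length of the first i characters of p and the first j characters of q. dp[i][j] = dp[i-1][j-1]+1 when the i-th and j-th characters match, else max(dp[i-1][j], dp[i][j-1]).
    ·  E  E  D  D  E  F  F  V
 ·  0  0  0  0  0  0  0  0  0
 E  0  1  1  1  1  1  1  1  1
 V  0  1  1  1  1  1  1  1  2
 V  0  1  1  1  1  1  1  1  2
 F  0  1  1  1  1  1  2  2  2
 D  0  1  1  2  2  2  2  2  2
 D  0  1  1  2  3  3  3  3  3
 E  0  1  2  2  3  4  4  4  4
 E  0  1  2  2  3  4  4  4  4
 F  0  1  2  2  3  4  5  5  5
 P  0  1  2  2  3  4  5  5  5
dp[10][8] = 5. One LCS (by backtracking along matches): EDDEF.

5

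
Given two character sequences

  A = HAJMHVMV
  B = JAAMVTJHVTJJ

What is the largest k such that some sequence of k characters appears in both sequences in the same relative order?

Let dp[i][j] be the LCS length of the first i characters of A and the first j characters of B. dp[i][j] = dp[i-1][j-1]+1 when the i-th and j-th characters match, else max(dp[i-1][j], dp[i][j-1]).
    ·  J  A  A  M  V  T  J  H  V  T  J  J
 ·  0  0  0  0  0  0  0  0  0  0  0  0  0
 H  0  0  0  0  0  0  0  0  1  1  1  1  1
 A  0  0  1  1  1  1  1  1  1  1  1  1  1
 J  0  1  1  1  1  1  1  2  2  2  2  2  2
 M  0  1  1  1  2  2  2  2  2  2  2  2  2
 H  0  1  1  1  2  2  2  2  3  3  3  3  3
 V  0  1  1  1  2  3  3  3  3  4  4  4  4
 M  0  1  1  1  2  3  3  3  3  4  4  4  4
 V  0  1  1  1  2  3  3  3  3  4  4  4  4
dp[8][12] = 4. One LCS (by backtracking along matches): AJHV.

4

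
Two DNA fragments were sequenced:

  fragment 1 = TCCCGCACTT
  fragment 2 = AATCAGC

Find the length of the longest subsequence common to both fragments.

Pick T (fragment 1 #1, fragment 2 #3); then C (fragment 1 #2, fragment 2 #4); then G (fragment 1 #5, fragment 2 #6); then C (fragment 1 #8, fragment 2 #7); all 4 bases appear in both, in order. The LCS DP gives dp[10][7] = 4, so this is optimal.

4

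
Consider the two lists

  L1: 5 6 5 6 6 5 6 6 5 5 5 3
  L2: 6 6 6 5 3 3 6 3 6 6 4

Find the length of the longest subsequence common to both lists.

Pick 6 at L1[2]=L2[1], 6 at L1[4]=L2[2], 6 at L1[5]=L2[3], 5 at L1[6]=L2[4], 6 at L1[7]=L2[9], 6 at L1[8]=L2[10]; all 6 values appear in both, in order. Since dp[12][11] = 6, nothing longer is possible.

6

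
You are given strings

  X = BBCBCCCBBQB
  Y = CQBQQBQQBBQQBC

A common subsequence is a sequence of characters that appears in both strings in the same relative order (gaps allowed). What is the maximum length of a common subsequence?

6

Pick B at X[1]=Y[3], then B at X[2]=Y[6], then B at X[4]=Y[9], then B at X[8]=Y[10], then Q at X[10]=Y[12], then B at X[11]=Y[13]; all 6 characters appear in both, in order, and the DP table's final entry dp[11][14] is also 6, so no common subsequence is longer.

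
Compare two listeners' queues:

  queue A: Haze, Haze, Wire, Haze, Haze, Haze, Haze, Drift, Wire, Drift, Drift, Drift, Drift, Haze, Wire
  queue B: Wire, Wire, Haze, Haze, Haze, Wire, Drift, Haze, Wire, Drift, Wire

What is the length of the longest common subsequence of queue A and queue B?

8

Match Wire (queue A #3, queue B #2) → Haze (queue A #4, queue B #3) → Haze (queue A #5, queue B #4) → Haze (queue A #6, queue B #5) → Haze (queue A #7, queue B #8) → Wire (queue A #9, queue B #9) → Drift (queue A #13, queue B #10) → Wire (queue A #15, queue B #11) — 8 songs in the same relative order in both. dp[15][11] = 8 confirms this is the maximum.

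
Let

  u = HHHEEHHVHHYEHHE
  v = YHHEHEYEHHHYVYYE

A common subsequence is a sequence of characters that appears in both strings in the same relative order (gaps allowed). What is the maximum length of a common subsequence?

One common subsequence of length 10: H at u[1]=v[2]; then H at u[2]=v[3]; then H at u[3]=v[5]; then E at u[4]=v[6]; then E at u[5]=v[8]; then H at u[6]=v[10]; then H at u[7]=v[11]; then V at u[8]=v[13]; then Y at u[11]=v[15]; then E at u[15]=v[16]. dp[15][16] = 10 confirms this is the maximum.

10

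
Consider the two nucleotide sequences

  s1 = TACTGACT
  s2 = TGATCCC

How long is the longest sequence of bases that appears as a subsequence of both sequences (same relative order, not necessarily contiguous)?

Match T at s1[1]=s2[1] → A at s1[2]=s2[3] → C at s1[3]=s2[6] → C at s1[7]=s2[7] — 4 bases in the same relative order in both. Since dp[8][7] = 4, nothing longer is possible.

4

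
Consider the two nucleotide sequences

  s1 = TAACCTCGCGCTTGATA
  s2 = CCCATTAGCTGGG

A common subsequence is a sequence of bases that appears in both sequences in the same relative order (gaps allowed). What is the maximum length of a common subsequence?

7

Match T (s1 #1, s2 #6); then A (s1 #2, s2 #7); then C (s1 #5, s2 #9); then T (s1 #6, s2 #10); then G (s1 #8, s2 #11); then G (s1 #10, s2 #12); then G (s1 #14, s2 #13) — 7 bases in the same relative order in both. Since dp[17][13] = 7, nothing longer is possible.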